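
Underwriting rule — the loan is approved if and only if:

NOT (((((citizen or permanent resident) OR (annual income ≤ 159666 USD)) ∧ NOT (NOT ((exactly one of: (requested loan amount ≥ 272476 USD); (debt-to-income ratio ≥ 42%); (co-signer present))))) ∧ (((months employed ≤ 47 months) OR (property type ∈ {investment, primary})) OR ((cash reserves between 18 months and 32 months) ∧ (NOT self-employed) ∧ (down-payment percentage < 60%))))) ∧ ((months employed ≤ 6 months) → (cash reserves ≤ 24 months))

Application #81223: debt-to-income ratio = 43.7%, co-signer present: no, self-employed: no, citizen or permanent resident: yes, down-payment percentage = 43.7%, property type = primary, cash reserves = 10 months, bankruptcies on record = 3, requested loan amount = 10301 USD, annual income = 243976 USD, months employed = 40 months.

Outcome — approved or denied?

Atomic conditions:
  citizen or permanent resident: yes → true
  annual income ≤ 159666 USD: 243976 ≤ 159666 is false
  requested loan amount ≥ 272476 USD: 10301 ≥ 272476 is false
  debt-to-income ratio ≥ 42%: 43.7 ≥ 42 is true
  co-signer present: no → false
  months employed ≤ 47 months: 40 ≤ 47 is true
  property type ∈ {investment, primary}: primary is in the set → true
  cash reserves between 18 months and 32 months: 10 in [18, 32] is false
  NOT self-employed: no → true
  down-payment percentage < 60%: 43.7 < 60 is true
  months employed ≤ 6 months: 40 ≤ 6 is false
  cash reserves ≤ 24 months: 10 ≤ 24 is true
Combine:
[1.1.1.1] true OR false = true
[1.1.1.2.1.1] exactly-one(false, true, false) = true
[1.1.1.2.1] NOT true = false
[1.1.1.2] NOT false = true
[1.1.1] true AND true = true
[1.1.2.1] true OR true = true
[1.1.2.2] false AND true AND true = false
[1.1.2] true OR false = true
[1.1] true AND true = true
[1] NOT true = false
[2] false → true (antecedent false ⇒ implication holds) = true
[root] false AND true = false
Overall: false → denied

Denied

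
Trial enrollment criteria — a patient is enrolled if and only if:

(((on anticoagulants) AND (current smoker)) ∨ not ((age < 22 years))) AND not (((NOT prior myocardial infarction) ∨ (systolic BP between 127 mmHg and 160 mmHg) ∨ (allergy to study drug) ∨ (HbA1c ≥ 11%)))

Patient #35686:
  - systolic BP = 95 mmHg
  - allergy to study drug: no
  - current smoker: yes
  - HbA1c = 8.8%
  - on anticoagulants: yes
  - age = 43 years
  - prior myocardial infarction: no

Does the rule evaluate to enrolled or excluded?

Atomic conditions:
  on anticoagulants: yes → true
  current smoker: yes → true
  age < 22 years: 43 < 22 is false
  NOT prior myocardial infarction: no → true
  systolic BP between 127 mmHg and 160 mmHg: 95 in [127, 160] is false
  allergy to study drug: no → false
  HbA1c ≥ 11%: 8.8 ≥ 11 is false
Combine:
[1.1] true AND true = true
[1.2] NOT false = true
[1] true OR true = true
[2.1] true OR false OR false OR false = true
[2] NOT true = false
[root] true AND false = false
Overall: false → excluded

Excluded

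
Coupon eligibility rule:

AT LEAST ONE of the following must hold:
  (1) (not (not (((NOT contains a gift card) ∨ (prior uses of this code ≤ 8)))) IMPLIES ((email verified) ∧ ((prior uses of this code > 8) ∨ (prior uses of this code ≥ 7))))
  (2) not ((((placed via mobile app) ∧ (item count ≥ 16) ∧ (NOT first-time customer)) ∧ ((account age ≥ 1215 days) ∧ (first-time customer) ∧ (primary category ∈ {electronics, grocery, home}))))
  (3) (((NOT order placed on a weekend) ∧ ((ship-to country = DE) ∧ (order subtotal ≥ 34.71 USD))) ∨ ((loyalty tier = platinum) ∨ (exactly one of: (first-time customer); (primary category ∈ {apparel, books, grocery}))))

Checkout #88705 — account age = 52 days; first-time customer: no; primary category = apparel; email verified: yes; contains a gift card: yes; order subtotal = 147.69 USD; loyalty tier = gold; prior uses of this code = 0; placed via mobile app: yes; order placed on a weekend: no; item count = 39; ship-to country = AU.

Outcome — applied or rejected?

Atomic conditions:
  NOT contains a gift card: yes → false
  prior uses of this code ≤ 8: 0 ≤ 8 is true
  email verified: yes → true
  prior uses of this code > 8: 0 > 8 is false
  prior uses of this code ≥ 7: 0 ≥ 7 is false
  placed via mobile app: yes → true
  item count ≥ 16: 39 ≥ 16 is true
  NOT first-time customer: no → true
  account age ≥ 1215 days: 52 ≥ 1215 is false
  first-time customer: no → false
  primary category ∈ {electronics, grocery, home}: apparel is not in the set → false
  NOT order placed on a weekend: no → true
  ship-to country = DE: AU == DE is false
  order subtotal ≥ 34.71 USD: 147.69 ≥ 34.71 is true
  loyalty tier = platinum: gold == platinum is false
  primary category ∈ {apparel, books, grocery}: apparel is in the set → true
Combine:
[1.1.1.1] false OR true = true
[1.1.1] NOT true = false
[1.1] NOT false = true
[1.2.2] false OR false = false
[1.2] true AND false = false
[1] true → false = false
[2.1.1] true AND true AND true = true
[2.1.2] false AND false AND false = false
[2.1] true AND false = false
[2] NOT false = true
[3.1.2] false AND true = false
[3.1] true AND false = false
[3.2.2] exactly-one(false, true) = true
[3.2] false OR true = true
[3] false OR true = true
[root] false OR true OR true = true
Overall: true → applied

Applied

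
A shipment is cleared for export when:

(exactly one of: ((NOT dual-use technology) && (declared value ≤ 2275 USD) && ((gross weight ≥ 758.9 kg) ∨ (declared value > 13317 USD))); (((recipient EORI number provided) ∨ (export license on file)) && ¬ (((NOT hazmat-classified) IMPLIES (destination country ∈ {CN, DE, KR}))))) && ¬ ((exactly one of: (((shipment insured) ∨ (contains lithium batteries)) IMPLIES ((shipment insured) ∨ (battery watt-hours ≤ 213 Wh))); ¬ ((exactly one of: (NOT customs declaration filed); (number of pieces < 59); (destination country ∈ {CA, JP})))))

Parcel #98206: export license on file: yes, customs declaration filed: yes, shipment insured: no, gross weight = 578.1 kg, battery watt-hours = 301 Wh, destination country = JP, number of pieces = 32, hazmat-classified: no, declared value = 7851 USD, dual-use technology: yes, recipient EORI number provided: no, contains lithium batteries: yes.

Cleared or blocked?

Blocked

Atomic conditions:
  NOT dual-use technology: yes → false
  declared value ≤ 2275 USD: 7851 ≤ 2275 is false
  gross weight ≥ 758.9 kg: 578.1 ≥ 758.9 is false
  declared value > 13317 USD: 7851 > 13317 is false
  recipient EORI number provided: no → false
  export license on file: yes → true
  NOT hazmat-classified: no → true
  destination country ∈ {CN, DE, KR}: JP is not in the set → false
  shipment insured: no → false
  contains lithium batteries: yes → true
  battery watt-hours ≤ 213 Wh: 301 ≤ 213 is false
  NOT customs declaration filed: yes → false
  number of pieces < 59: 32 < 59 is true
  destination country ∈ {CA, JP}: JP is in the set → true
Combine:
[1.1.3] false OR false = false
[1.1] false AND false AND false = false
[1.2.1] false OR true = true
[1.2.2.1] true → false = false
[1.2.2] NOT false = true
[1.2] true AND true = true
[1] exactly-one(false, true) = true
[2.1.1.1] false OR true = true
[2.1.1.2] false OR false = false
[2.1.1] true → false = false
[2.1.2.1] exactly-one(false, true, true) = false
[2.1.2] NOT false = true
[2.1] exactly-one(false, true) = true
[2] NOT true = false
[root] true AND false = false
Overall: false → blocked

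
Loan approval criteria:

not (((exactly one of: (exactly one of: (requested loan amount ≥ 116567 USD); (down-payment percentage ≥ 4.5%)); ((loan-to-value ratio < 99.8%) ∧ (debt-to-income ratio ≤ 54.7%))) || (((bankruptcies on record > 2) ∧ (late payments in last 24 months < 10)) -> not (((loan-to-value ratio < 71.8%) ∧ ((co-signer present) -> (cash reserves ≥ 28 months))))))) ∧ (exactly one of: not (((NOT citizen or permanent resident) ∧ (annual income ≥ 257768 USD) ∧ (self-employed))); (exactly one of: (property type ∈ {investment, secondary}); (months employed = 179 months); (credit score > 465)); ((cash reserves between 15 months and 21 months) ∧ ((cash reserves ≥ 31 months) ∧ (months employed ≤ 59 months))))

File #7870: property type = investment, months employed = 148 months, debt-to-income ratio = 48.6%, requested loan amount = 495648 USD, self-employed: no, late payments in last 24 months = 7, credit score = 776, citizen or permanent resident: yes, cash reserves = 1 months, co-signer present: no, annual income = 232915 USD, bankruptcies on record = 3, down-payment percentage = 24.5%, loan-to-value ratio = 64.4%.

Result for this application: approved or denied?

Denied

Atomic conditions:
  requested loan amount ≥ 116567 USD: 495648 ≥ 116567 is true
  down-payment percentage ≥ 4.5%: 24.5 ≥ 4.5 is true
  loan-to-value ratio < 99.8%: 64.4 < 99.8 is true
  debt-to-income ratio ≤ 54.7%: 48.6 ≤ 54.7 is true
  bankruptcies on record > 2: 3 > 2 is true
  late payments in last 24 months < 10: 7 < 10 is true
  loan-to-value ratio < 71.8%: 64.4 < 71.8 is true
  co-signer present: no → false
  cash reserves ≥ 28 months: 1 ≥ 28 is false
  NOT citizen or permanent resident: yes → false
  annual income ≥ 257768 USD: 232915 ≥ 257768 is false
  self-employed: no → false
  property type ∈ {investment, secondary}: investment is in the set → true
  months employed = 179 months: 148 == 179 is false
  credit score > 465: 776 > 465 is true
  cash reserves between 15 months and 21 months: 1 in [15, 21] is false
  cash reserves ≥ 31 months: 1 ≥ 31 is false
  months employed ≤ 59 months: 148 ≤ 59 is false
Combine:
[1.1.1.1] exactly-one(true, true) = false
[1.1.1.2] true AND true = true
[1.1.1] exactly-one(false, true) = true
[1.1.2.1] true AND true = true
[1.1.2.2.1.2] false → false (antecedent false ⇒ implication holds) = true
[1.1.2.2.1] true AND true = true
[1.1.2.2] NOT true = false
[1.1.2] true → false = false
[1.1] true OR false = true
[1] NOT true = false
[2.1.1] false AND false AND false = false
[2.1] NOT false = true
[2.2] exactly-one(true, false, true) = false
[2.3.2] false AND false = false
[2.3] false AND false = false
[2] exactly-one(true, false, false) = true
[root] false AND true = false
Overall: false → denied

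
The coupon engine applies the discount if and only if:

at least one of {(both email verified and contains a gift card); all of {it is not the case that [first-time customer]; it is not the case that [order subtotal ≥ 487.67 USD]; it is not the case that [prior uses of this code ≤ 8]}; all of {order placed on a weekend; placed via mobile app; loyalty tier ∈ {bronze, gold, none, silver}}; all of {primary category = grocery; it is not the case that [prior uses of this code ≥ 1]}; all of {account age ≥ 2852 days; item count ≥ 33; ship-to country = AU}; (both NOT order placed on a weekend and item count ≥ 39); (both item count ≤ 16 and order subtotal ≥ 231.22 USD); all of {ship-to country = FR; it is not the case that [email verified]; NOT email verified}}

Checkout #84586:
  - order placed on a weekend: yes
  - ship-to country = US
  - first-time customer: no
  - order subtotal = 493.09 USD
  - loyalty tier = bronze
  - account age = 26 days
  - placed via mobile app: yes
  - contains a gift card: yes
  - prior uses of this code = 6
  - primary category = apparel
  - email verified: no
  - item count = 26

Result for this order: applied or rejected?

Atomic conditions:
  email verified: no → false
  contains a gift card: yes → true
  first-time customer: no → false
  order subtotal ≥ 487.67 USD: 493.09 ≥ 487.67 is true
  prior uses of this code ≤ 8: 6 ≤ 8 is true
  order placed on a weekend: yes → true
  placed via mobile app: yes → true
  loyalty tier ∈ {bronze, gold, none, silver}: bronze is in the set → true
  primary category = grocery: apparel == grocery is false
  prior uses of this code ≥ 1: 6 ≥ 1 is true
  account age ≥ 2852 days: 26 ≥ 2852 is false
  item count ≥ 33: 26 ≥ 33 is false
  ship-to country = AU: US == AU is false
  NOT order placed on a weekend: yes → false
  item count ≥ 39: 26 ≥ 39 is false
  item count ≤ 16: 26 ≤ 16 is false
  order subtotal ≥ 231.22 USD: 493.09 ≥ 231.22 is true
  ship-to country = FR: US == FR is false
  NOT email verified: no → true
Combine:
[1] false AND true = false
[2.1] NOT false = true
[2.2] NOT true = false
[2.3] NOT true = false
[2] true AND false AND false = false
[3] true AND true AND true = true
[4.2] NOT true = false
[4] false AND false = false
[5] false AND false AND false = false
[6] false AND false = false
[7] false AND true = false
[8.2] NOT false = true
[8] false AND true AND true = false
[root] false OR false OR true OR false OR false OR false OR false OR false = true
Overall: true → applied

Applied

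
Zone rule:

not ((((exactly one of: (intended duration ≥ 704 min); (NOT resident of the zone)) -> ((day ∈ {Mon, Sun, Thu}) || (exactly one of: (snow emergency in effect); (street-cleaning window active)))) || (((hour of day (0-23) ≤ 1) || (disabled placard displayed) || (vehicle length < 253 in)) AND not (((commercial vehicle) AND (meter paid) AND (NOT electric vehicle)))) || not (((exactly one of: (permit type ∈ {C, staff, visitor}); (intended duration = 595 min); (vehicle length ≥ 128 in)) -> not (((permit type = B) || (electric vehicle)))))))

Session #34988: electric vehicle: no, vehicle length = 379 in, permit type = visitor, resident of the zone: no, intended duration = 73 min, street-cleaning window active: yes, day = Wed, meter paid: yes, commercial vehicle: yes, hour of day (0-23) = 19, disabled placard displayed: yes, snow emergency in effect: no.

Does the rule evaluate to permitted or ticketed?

Atomic conditions:
  intended duration ≥ 704 min: 73 ≥ 704 is false
  NOT resident of the zone: no → true
  day ∈ {Mon, Sun, Thu}: Wed is not in the set → false
  snow emergency in effect: no → false
  street-cleaning window active: yes → true
  hour of day (0-23) ≤ 1: 19 ≤ 1 is false
  disabled placard displayed: yes → true
  vehicle length < 253 in: 379 < 253 is false
  commercial vehicle: yes → true
  meter paid: yes → true
  NOT electric vehicle: no → true
  permit type ∈ {C, staff, visitor}: visitor is in the set → true
  intended duration = 595 min: 73 == 595 is false
  vehicle length ≥ 128 in: 379 ≥ 128 is true
  permit type = B: visitor == B is false
  electric vehicle: no → false
Combine:
[1.1.1] exactly-one(false, true) = true
[1.1.2.2] exactly-one(false, true) = true
[1.1.2] false OR true = true
[1.1] true → true = true
[1.2.1] false OR true OR false = true
[1.2.2.1] true AND true AND true = true
[1.2.2] NOT true = false
[1.2] true AND false = false
[1.3.1.1] exactly-one(true, false, true) = false
[1.3.1.2.1] false OR false = false
[1.3.1.2] NOT false = true
[1.3.1] false → true (antecedent false ⇒ implication holds) = true
[1.3] NOT true = false
[1] true OR false OR false = true
[root] NOT true = false
Overall: false → ticketed

Ticketed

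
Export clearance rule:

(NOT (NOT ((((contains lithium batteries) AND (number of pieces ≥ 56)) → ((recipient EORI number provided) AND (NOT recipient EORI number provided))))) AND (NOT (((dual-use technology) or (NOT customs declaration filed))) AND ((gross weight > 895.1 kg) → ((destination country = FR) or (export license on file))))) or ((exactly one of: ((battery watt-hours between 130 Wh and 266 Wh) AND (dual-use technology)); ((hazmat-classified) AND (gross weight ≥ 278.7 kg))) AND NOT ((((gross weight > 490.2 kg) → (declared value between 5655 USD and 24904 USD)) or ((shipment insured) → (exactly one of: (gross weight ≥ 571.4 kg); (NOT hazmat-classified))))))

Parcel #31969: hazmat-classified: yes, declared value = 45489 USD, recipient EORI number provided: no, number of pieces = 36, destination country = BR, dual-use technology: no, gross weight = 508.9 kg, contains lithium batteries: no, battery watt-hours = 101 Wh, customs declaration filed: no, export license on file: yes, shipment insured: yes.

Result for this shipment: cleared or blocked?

Atomic conditions:
  contains lithium batteries: no → false
  number of pieces ≥ 56: 36 ≥ 56 is false
  recipient EORI number provided: no → false
  NOT recipient EORI number provided: no → true
  dual-use technology: no → false
  NOT customs declaration filed: no → true
  gross weight > 895.1 kg: 508.9 > 895.1 is false
  destination country = FR: BR == FR is false
  export license on file: yes → true
  battery watt-hours between 130 Wh and 266 Wh: 101 in [130, 266] is false
  hazmat-classified: yes → true
  gross weight ≥ 278.7 kg: 508.9 ≥ 278.7 is true
  gross weight > 490.2 kg: 508.9 > 490.2 is true
  declared value between 5655 USD and 24904 USD: 45489 in [5655, 24904] is false
  shipment insured: yes → true
  gross weight ≥ 571.4 kg: 508.9 ≥ 571.4 is false
  NOT hazmat-classified: yes → false
Combine:
[1.1.1.1.1] false AND false = false
[1.1.1.1.2] false AND true = false
[1.1.1.1] false → false (antecedent false ⇒ implication holds) = true
[1.1.1] NOT true = false
[1.1] NOT false = true
[1.2.1.1] false OR true = true
[1.2.1] NOT true = false
[1.2.2.2] false OR true = true
[1.2.2] false → true (antecedent false ⇒ implication holds) = true
[1.2] false AND true = false
[1] true AND false = false
[2.1.1] false AND false = false
[2.1.2] true AND true = true
[2.1] exactly-one(false, true) = true
[2.2.1.1] true → false = false
[2.2.1.2.2] exactly-one(false, false) = false
[2.2.1.2] true → false = false
[2.2.1] false OR false = false
[2.2] NOT false = true
[2] true AND true = true
[root] false OR true = true
Overall: true → cleared

Cleared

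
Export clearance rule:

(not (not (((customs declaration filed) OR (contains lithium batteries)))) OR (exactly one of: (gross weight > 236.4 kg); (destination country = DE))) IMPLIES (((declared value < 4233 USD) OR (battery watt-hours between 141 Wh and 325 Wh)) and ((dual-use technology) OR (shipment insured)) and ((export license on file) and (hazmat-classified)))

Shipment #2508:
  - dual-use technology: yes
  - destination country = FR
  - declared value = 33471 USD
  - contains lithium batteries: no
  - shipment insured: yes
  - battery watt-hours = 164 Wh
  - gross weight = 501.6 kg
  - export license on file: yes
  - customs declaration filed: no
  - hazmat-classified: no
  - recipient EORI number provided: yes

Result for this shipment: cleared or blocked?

Atomic conditions:
  customs declaration filed: no → false
  contains lithium batteries: no → false
  gross weight > 236.4 kg: 501.6 > 236.4 is true
  destination country = DE: FR == DE is false
  declared value < 4233 USD: 33471 < 4233 is false
  battery watt-hours between 141 Wh and 325 Wh: 164 in [141, 325] is true
  dual-use technology: yes → true
  shipment insured: yes → true
  export license on file: yes → true
  hazmat-classified: no → false
Combine:
[1.1.1.1] false OR false = false
[1.1.1] NOT false = true
[1.1] NOT true = false
[1.2] exactly-one(true, false) = true
[1] false OR true = true
[2.1] false OR true = true
[2.2] true OR true = true
[2.3] true AND false = false
[2] true AND true AND false = false
[root] true → false = false
Overall: false → blocked

Blocked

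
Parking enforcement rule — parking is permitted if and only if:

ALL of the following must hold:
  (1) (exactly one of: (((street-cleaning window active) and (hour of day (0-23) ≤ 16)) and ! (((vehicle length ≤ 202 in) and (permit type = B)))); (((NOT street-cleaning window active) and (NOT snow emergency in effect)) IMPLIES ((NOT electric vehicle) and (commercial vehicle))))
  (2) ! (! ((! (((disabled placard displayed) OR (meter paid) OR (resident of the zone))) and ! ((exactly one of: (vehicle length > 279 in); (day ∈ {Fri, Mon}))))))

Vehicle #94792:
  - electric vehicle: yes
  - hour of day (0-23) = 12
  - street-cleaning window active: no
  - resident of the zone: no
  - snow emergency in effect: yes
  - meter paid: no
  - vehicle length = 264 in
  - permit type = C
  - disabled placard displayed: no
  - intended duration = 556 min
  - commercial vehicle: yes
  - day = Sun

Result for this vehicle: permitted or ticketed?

Atomic conditions:
  street-cleaning window active: no → false
  hour of day (0-23) ≤ 16: 12 ≤ 16 is true
  vehicle length ≤ 202 in: 264 ≤ 202 is false
  permit type = B: C == B is false
  NOT street-cleaning window active: no → true
  NOT snow emergency in effect: yes → false
  NOT electric vehicle: yes → false
  commercial vehicle: yes → true
  disabled placard displayed: no → false
  meter paid: no → false
  resident of the zone: no → false
  vehicle length > 279 in: 264 > 279 is false
  day ∈ {Fri, Mon}: Sun is not in the set → false
Combine:
[1.1.1] false AND true = false
[1.1.2.1] false AND false = false
[1.1.2] NOT false = true
[1.1] false AND true = false
[1.2.1] true AND false = false
[1.2.2] false AND true = false
[1.2] false → false (antecedent false ⇒ implication holds) = true
[1] exactly-one(false, true) = true
[2.1.1.1.1] false OR false OR false = false
[2.1.1.1] NOT false = true
[2.1.1.2.1] exactly-one(false, false) = false
[2.1.1.2] NOT false = true
[2.1.1] true AND true = true
[2.1] NOT true = false
[2] NOT false = true
[root] true AND true = true
Overall: true → permitted

Permitted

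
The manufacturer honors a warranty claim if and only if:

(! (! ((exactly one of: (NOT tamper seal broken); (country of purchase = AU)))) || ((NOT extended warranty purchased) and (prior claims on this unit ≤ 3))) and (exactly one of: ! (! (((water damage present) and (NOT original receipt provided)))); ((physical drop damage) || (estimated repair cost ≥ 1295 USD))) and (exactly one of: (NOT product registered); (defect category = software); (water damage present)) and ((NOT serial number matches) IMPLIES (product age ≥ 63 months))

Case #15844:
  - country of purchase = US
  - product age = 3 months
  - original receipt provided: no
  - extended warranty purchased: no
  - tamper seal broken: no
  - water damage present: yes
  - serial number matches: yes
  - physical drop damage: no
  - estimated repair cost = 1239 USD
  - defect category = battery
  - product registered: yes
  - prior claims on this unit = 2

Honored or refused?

Atomic conditions:
  NOT tamper seal broken: no → true
  country of purchase = AU: US == AU is false
  NOT extended warranty purchased: no → true
  prior claims on this unit ≤ 3: 2 ≤ 3 is true
  water damage present: yes → true
  NOT original receipt provided: no → true
  physical drop damage: no → false
  estimated repair cost ≥ 1295 USD: 1239 ≥ 1295 is false
  NOT product registered: yes → false
  defect category = software: battery == software is false
  NOT serial number matches: yes → false
  product age ≥ 63 months: 3 ≥ 63 is false
Combine:
[1.1.1.1] exactly-one(true, false) = true
[1.1.1] NOT true = false
[1.1] NOT false = true
[1.2] true AND true = true
[1] true OR true = true
[2.1.1.1] true AND true = true
[2.1.1] NOT true = false
[2.1] NOT false = true
[2.2] false OR false = false
[2] exactly-one(true, false) = true
[3] exactly-one(false, false, true) = true
[4] false → false (antecedent false ⇒ implication holds) = true
[root] true AND true AND true AND true = true
Overall: true → honored

Honored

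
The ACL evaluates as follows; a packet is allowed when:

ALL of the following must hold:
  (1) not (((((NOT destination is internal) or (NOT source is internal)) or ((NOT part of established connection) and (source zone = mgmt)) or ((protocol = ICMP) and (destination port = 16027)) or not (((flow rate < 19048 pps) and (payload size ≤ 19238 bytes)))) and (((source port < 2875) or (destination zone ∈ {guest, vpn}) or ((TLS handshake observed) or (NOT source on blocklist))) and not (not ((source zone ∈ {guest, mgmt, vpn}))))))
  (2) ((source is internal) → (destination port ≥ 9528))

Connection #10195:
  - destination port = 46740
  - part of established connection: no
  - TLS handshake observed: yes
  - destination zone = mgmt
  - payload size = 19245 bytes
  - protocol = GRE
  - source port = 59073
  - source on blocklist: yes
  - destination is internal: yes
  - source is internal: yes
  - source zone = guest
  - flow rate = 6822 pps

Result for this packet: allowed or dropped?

Dropped

Atomic conditions:
  NOT destination is internal: yes → false
  NOT source is internal: yes → false
  NOT part of established connection: no → true
  source zone = mgmt: guest == mgmt is false
  protocol = ICMP: GRE == ICMP is false
  destination port = 16027: 46740 == 16027 is false
  flow rate < 19048 pps: 6822 < 19048 is true
  payload size ≤ 19238 bytes: 19245 ≤ 19238 is false
  source port < 2875: 59073 < 2875 is false
  destination zone ∈ {guest, vpn}: mgmt is not in the set → false
  TLS handshake observed: yes → true
  NOT source on blocklist: yes → false
  source zone ∈ {guest, mgmt, vpn}: guest is in the set → true
  source is internal: yes → true
  destination port ≥ 9528: 46740 ≥ 9528 is true
Combine:
[1.1.1.1] false OR false = false
[1.1.1.2] true AND false = false
[1.1.1.3] false AND false = false
[1.1.1.4.1] true AND false = false
[1.1.1.4] NOT false = true
[1.1.1] false OR false OR false OR true = true
[1.1.2.1.3] true OR false = true
[1.1.2.1] false OR false OR true = true
[1.1.2.2.1] NOT true = false
[1.1.2.2] NOT false = true
[1.1.2] true AND true = true
[1.1] true AND true = true
[1] NOT true = false
[2] true → true = true
[root] false AND true = false
Overall: false → dropped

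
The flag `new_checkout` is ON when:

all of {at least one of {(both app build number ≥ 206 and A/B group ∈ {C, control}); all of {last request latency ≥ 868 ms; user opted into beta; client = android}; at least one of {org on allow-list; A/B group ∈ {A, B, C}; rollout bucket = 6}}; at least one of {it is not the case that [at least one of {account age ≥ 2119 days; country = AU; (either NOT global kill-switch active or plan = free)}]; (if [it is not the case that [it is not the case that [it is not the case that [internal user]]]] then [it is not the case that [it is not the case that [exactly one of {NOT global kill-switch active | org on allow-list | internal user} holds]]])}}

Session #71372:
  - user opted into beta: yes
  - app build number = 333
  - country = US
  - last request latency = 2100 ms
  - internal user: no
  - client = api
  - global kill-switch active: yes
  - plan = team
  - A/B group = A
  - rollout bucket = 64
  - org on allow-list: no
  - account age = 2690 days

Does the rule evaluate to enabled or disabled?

Atomic conditions:
  app build number ≥ 206: 333 ≥ 206 is true
  A/B group ∈ {C, control}: A is not in the set → false
  last request latency ≥ 868 ms: 2100 ≥ 868 is true
  user opted into beta: yes → true
  client = android: api == android is false
  org on allow-list: no → false
  A/B group ∈ {A, B, C}: A is in the set → true
  rollout bucket = 6: 64 == 6 is false
  account age ≥ 2119 days: 2690 ≥ 2119 is true
  country = AU: US == AU is false
  NOT global kill-switch active: yes → false
  plan = free: team == free is false
  internal user: no → false
Combine:
[1.1] true AND false = false
[1.2] true AND true AND false = false
[1.3] false OR true OR false = true
[1] false OR false OR true = true
[2.1.1.3] false OR false = false
[2.1.1] true OR false OR false = true
[2.1] NOT true = false
[2.2.1.1.1] NOT false = true
[2.2.1.1] NOT true = false
[2.2.1] NOT false = true
[2.2.2.1.1] exactly-one(false, false, false) = false
[2.2.2.1] NOT false = true
[2.2.2] NOT true = false
[2.2] true → false = false
[2] false OR false = false
[root] true AND false = false
Overall: false → disabled

Disabled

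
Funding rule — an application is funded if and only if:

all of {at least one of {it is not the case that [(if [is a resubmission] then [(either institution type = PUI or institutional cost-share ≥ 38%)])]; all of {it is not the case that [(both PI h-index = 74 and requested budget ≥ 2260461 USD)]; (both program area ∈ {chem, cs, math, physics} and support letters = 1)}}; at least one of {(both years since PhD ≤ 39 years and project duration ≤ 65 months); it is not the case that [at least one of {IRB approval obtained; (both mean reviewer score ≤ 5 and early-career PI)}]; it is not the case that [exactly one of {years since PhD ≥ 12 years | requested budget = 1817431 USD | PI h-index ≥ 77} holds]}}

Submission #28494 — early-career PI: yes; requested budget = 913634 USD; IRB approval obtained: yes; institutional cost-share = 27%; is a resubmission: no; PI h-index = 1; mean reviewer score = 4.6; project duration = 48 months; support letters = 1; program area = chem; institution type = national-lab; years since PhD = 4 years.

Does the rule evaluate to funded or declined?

Funded

Atomic conditions:
  is a resubmission: no → false
  institution type = PUI: national-lab == PUI is false
  institutional cost-share ≥ 38%: 27 ≥ 38 is false
  PI h-index = 74: 1 == 74 is false
  requested budget ≥ 2260461 USD: 913634 ≥ 2260461 is false
  program area ∈ {chem, cs, math, physics}: chem is in the set → true
  support letters = 1: 1 == 1 is true
  years since PhD ≤ 39 years: 4 ≤ 39 is true
  project duration ≤ 65 months: 48 ≤ 65 is true
  IRB approval obtained: yes → true
  mean reviewer score ≤ 5: 4.6 ≤ 5 is true
  early-career PI: yes → true
  years since PhD ≥ 12 years: 4 ≥ 12 is false
  requested budget = 1817431 USD: 913634 == 1817431 is false
  PI h-index ≥ 77: 1 ≥ 77 is false
Combine:
[1.1.1.2] false OR false = false
[1.1.1] false → false (antecedent false ⇒ implication holds) = true
[1.1] NOT true = false
[1.2.1.1] false AND false = false
[1.2.1] NOT false = true
[1.2.2] true AND true = true
[1.2] true AND true = true
[1] false OR true = true
[2.1] true AND true = true
[2.2.1.2] true AND true = true
[2.2.1] true OR true = true
[2.2] NOT true = false
[2.3.1] exactly-one(false, false, false) = false
[2.3] NOT false = true
[2] true OR false OR true = true
[root] true AND true = true
Overall: true → funded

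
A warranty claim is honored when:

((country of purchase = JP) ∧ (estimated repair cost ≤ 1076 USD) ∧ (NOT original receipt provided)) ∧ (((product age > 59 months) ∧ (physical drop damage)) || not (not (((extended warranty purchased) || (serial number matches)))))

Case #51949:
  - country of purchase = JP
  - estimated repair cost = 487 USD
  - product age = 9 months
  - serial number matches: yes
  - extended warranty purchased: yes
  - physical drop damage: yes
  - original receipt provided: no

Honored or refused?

Atomic conditions:
  country of purchase = JP: JP == JP is true
  estimated repair cost ≤ 1076 USD: 487 ≤ 1076 is true
  NOT original receipt provided: no → true
  product age > 59 months: 9 > 59 is false
  physical drop damage: yes → true
  extended warranty purchased: yes → true
  serial number matches: yes → true
Combine:
[1] true AND true AND true = true
[2.1] false AND true = false
[2.2.1.1] true OR true = true
[2.2.1] NOT true = false
[2.2] NOT false = true
[2] false OR true = true
[root] true AND true = true
Overall: true → honored

Honored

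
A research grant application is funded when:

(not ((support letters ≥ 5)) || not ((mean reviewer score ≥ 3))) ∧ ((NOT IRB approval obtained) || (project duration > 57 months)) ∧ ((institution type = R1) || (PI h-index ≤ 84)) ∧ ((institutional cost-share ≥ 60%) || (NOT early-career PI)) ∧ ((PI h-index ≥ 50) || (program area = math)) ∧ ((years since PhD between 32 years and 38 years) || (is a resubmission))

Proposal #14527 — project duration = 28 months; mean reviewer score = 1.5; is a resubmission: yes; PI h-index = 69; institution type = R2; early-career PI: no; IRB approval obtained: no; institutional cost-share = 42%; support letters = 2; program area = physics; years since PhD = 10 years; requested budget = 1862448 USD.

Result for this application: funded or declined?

Funded

Atomic conditions:
  support letters ≥ 5: 2 ≥ 5 is false
  mean reviewer score ≥ 3: 1.5 ≥ 3 is false
  NOT IRB approval obtained: no → true
  project duration > 57 months: 28 > 57 is false
  institution type = R1: R2 == R1 is false
  PI h-index ≤ 84: 69 ≤ 84 is true
  institutional cost-share ≥ 60%: 42 ≥ 60 is false
  NOT early-career PI: no → true
  PI h-index ≥ 50: 69 ≥ 50 is true
  program area = math: physics == math is false
  years since PhD between 32 years and 38 years: 10 in [32, 38] is false
  is a resubmission: yes → true
Combine:
[1.1] NOT false = true
[1.2] NOT false = true
[1] true OR true = true
[2] true OR false = true
[3] false OR true = true
[4] false OR true = true
[5] true OR false = true
[6] false OR true = true
[root] true AND true AND true AND true AND true AND true = true
Overall: true → funded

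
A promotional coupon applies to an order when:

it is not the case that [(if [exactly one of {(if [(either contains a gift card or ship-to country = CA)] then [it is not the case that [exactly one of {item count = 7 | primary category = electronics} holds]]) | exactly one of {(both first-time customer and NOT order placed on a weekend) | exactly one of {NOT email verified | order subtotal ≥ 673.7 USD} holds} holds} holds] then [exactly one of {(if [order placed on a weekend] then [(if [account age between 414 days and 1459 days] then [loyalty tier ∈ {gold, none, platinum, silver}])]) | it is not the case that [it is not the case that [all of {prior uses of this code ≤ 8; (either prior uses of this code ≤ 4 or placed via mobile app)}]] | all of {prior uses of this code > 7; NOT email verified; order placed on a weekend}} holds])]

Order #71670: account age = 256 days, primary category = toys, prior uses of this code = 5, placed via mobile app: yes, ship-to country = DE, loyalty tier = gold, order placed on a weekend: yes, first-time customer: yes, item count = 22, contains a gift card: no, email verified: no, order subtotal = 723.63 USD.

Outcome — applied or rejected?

Applied

Atomic conditions:
  contains a gift card: no → false
  ship-to country = CA: DE == CA is false
  item count = 7: 22 == 7 is false
  primary category = electronics: toys == electronics is false
  first-time customer: yes → true
  NOT order placed on a weekend: yes → false
  NOT email verified: no → true
  order subtotal ≥ 673.7 USD: 723.63 ≥ 673.7 is true
  order placed on a weekend: yes → true
  account age between 414 days and 1459 days: 256 in [414, 1459] is false
  loyalty tier ∈ {gold, none, platinum, silver}: gold is in the set → true
  prior uses of this code ≤ 8: 5 ≤ 8 is true
  prior uses of this code ≤ 4: 5 ≤ 4 is false
  placed via mobile app: yes → true
  prior uses of this code > 7: 5 > 7 is false
Combine:
[1.1.1.1] false OR false = false
[1.1.1.2.1] exactly-one(false, false) = false
[1.1.1.2] NOT false = true
[1.1.1] false → true (antecedent false ⇒ implication holds) = true
[1.1.2.1] true AND false = false
[1.1.2.2] exactly-one(true, true) = false
[1.1.2] exactly-one(false, false) = false
[1.1] exactly-one(true, false) = true
[1.2.1.2] false → true (antecedent false ⇒ implication holds) = true
[1.2.1] true → true = true
[1.2.2.1.1.2] false OR true = true
[1.2.2.1.1] true AND true = true
[1.2.2.1] NOT true = false
[1.2.2] NOT false = true
[1.2.3] false AND true AND true = false
[1.2] exactly-one(true, true, false) = false
[1] true → false = false
[root] NOT false = true
Overall: true → applied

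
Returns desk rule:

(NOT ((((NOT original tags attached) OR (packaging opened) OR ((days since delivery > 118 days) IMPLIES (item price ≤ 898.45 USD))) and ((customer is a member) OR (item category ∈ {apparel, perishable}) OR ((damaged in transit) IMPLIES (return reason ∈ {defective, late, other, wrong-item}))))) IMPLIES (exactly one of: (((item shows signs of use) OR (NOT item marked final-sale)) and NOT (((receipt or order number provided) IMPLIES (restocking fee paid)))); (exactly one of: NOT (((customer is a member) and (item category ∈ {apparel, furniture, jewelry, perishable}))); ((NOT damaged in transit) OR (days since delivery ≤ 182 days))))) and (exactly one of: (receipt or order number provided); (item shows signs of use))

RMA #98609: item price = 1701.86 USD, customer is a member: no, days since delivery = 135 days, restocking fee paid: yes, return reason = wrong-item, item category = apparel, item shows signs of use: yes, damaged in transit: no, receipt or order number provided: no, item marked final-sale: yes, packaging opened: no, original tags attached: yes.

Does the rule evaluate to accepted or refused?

Atomic conditions:
  NOT original tags attached: yes → false
  packaging opened: no → false
  days since delivery > 118 days: 135 > 118 is true
  item price ≤ 898.45 USD: 1701.86 ≤ 898.45 is false
  customer is a member: no → false
  item category ∈ {apparel, perishable}: apparel is in the set → true
  damaged in transit: no → false
  return reason ∈ {defective, late, other, wrong-item}: wrong-item is in the set → true
  item shows signs of use: yes → true
  NOT item marked final-sale: yes → false
  receipt or order number provided: no → false
  restocking fee paid: yes → true
  item category ∈ {apparel, furniture, jewelry, perishable}: apparel is in the set → true
  NOT damaged in transit: no → true
  days since delivery ≤ 182 days: 135 ≤ 182 is true
Combine:
[1.1.1.1.3] true → false = false
[1.1.1.1] false OR false OR false = false
[1.1.1.2.3] false → true (antecedent false ⇒ implication holds) = true
[1.1.1.2] false OR true OR true = true
[1.1.1] false AND true = false
[1.1] NOT false = true
[1.2.1.1] true OR false = true
[1.2.1.2.1] false → true (antecedent false ⇒ implication holds) = true
[1.2.1.2] NOT true = false
[1.2.1] true AND false = false
[1.2.2.1.1] false AND true = false
[1.2.2.1] NOT false = true
[1.2.2.2] true OR true = true
[1.2.2] exactly-one(true, true) = false
[1.2] exactly-one(false, false) = false
[1] true → false = false
[2] exactly-one(false, true) = true
[root] false AND true = false
Overall: false → refused

Refused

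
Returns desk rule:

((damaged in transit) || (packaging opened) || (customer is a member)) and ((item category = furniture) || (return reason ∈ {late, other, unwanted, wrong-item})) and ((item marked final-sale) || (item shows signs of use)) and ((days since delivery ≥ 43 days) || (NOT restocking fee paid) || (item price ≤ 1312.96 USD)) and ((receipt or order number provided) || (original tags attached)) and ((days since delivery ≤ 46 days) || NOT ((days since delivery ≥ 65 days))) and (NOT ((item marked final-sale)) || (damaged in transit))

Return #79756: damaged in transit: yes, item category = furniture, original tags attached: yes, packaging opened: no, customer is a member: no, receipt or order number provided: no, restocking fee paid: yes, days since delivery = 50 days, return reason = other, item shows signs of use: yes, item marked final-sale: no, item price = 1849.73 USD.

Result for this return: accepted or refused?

Accepted

Atomic conditions:
  damaged in transit: yes → true
  packaging opened: no → false
  customer is a member: no → false
  item category = furniture: furniture == furniture is true
  return reason ∈ {late, other, unwanted, wrong-item}: other is in the set → true
  item marked final-sale: no → false
  item shows signs of use: yes → true
  days since delivery ≥ 43 days: 50 ≥ 43 is true
  NOT restocking fee paid: yes → false
  item price ≤ 1312.96 USD: 1849.73 ≤ 1312.96 is false
  receipt or order number provided: no → false
  original tags attached: yes → true
  days since delivery ≤ 46 days: 50 ≤ 46 is false
  days since delivery ≥ 65 days: 50 ≥ 65 is false
Combine:
[1] true OR false OR false = true
[2] true OR true = true
[3] false OR true = true
[4] true OR false OR false = true
[5] false OR true = true
[6.2] NOT false = true
[6] false OR true = true
[7.1] NOT false = true
[7] true OR true = true
[root] true AND true AND true AND true AND true AND true AND true = true
Overall: true → accepted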